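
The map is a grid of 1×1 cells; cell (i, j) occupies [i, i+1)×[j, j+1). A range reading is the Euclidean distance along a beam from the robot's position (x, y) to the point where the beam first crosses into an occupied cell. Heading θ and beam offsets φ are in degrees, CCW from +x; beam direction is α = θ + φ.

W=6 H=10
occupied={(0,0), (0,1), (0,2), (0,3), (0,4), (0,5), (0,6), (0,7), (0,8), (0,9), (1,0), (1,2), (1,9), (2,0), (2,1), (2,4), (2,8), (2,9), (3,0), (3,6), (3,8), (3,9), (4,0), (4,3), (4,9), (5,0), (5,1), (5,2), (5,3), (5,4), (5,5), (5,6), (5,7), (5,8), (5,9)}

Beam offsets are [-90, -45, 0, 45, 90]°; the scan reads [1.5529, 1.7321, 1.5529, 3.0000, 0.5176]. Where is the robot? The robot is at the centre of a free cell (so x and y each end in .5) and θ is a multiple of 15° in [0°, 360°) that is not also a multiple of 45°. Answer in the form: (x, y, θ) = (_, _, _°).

Candidates: 25 free-cell centres × 16 headings = 400 poses. Raycast each; keep the one whose scan matches to 4 dp.
  (1.5, 1.5, 210°): beam 1 = 0.5774 ≠ 1.5529 ✗
  (2.5, 2.5, 150°): beam 1 = 5.0000 ≠ 1.5529 ✗
  (2.5, 5.5, 210°): beam 1 = 3.0000 ≠ 1.5529 ✗
  (4.5, 2.5, 255°): beam 1 = 3.6235 ≠ 1.5529 ✗
  …
  (2.5, 6.5, 255°): r_1=1.5529, r_2=1.7321, r_3=1.5529, r_4=3.0000, r_5=0.5176 — all match ✓
No second candidate reproduces the full scan.

(x, y, θ) = (2.5, 6.5, 255°)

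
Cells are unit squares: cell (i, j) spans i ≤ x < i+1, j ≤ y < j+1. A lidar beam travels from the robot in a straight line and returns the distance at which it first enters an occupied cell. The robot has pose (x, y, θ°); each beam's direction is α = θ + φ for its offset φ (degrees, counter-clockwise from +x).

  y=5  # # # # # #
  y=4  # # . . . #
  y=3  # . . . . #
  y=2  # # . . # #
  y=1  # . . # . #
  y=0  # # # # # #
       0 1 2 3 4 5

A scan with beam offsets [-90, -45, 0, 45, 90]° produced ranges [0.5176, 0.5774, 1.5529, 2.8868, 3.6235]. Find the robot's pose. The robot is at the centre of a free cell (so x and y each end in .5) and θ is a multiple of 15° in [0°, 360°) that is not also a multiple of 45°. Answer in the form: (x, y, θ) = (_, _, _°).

Enumerate (i+0.5, j+0.5, θ) over the 12 free cells and 16 admissible headings. For each, cast all 5 beams and compare to the given ranges.
  (2.5, 3.5, 210°): beam 1 = 1.0000 ≠ 0.5176 ✗
  (2.5, 2.5, 255°): beam 4 = 1.0000 ≠ 2.8868 ✗
  (2.5, 4.5, 105°): beam 1 = 1.9319 ≠ 0.5176 ✗
  …
  (3.5, 4.5, 165°): r_1=0.5176, r_2=0.5774, r_3=1.5529, r_4=2.8868, r_5=3.6235 — all match ✓
Unique over the lattice → pose = (3.5, 4.5, 165°).

(x, y, θ) = (3.5, 4.5, 165°)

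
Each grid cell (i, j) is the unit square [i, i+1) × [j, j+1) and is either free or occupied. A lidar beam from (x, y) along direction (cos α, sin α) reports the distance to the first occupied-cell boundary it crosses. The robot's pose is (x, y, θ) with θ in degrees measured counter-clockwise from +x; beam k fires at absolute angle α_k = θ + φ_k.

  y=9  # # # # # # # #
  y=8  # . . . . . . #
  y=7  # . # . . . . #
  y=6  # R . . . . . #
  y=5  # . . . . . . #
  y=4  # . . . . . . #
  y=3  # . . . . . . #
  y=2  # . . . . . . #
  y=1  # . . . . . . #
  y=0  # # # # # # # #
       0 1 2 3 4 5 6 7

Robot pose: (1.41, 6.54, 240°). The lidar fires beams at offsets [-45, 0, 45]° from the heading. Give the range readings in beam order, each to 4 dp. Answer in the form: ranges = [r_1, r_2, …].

beam 1: φ=-45°, α=195°
  direction (-0.9659, -0.2588); cell (1,6); t to first gridline: x 0.4245, y 2.0864 (then +1.0353 / +3.8637)
    (0,6) via x @ 0.4245  # hit
  → r_1 = 0.4245
beam 2: φ=0°, α=240°
  direction (-0.5000, -0.8660); cell (1,6); t to first gridline: x 0.8200, y 0.6235 (then +2.0000 / +1.1547)
    (1,5) via y @ 0.6235
    (0,5) via x @ 0.8200  # hit
  → r_2 = 0.8200
beam 3: φ=45°, α=285°
  direction (0.2588, -0.9659); cell (1,6); t to first gridline: x 2.2796, y 0.5590 (then +3.8637 / +1.0353)
    (1,5) via y @ 0.5590
    (1,4) via y @ 1.5943
    (2,4) via x @ 2.2796
    (2,3) via y @ 2.6296
    (2,2) via y @ 3.6649
    (2,1) via y @ 4.7002
    (2,0) via y @ 5.7354  # hit
  → r_3 = 5.7354

ranges = [0.4245, 0.8200, 5.7354]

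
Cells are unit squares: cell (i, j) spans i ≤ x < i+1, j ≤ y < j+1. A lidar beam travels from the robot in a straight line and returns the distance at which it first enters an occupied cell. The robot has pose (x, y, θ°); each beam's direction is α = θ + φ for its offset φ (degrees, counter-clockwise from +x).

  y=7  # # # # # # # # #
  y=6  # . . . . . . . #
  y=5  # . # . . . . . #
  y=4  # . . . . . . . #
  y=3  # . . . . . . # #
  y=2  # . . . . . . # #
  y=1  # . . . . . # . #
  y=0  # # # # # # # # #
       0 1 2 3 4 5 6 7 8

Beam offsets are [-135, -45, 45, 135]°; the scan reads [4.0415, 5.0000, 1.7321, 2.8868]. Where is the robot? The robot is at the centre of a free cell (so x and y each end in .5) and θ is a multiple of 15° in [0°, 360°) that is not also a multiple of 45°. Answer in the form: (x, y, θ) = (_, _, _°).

Enumerate (i+0.5, j+0.5, θ) over the 38 free cells and 16 admissible headings. For each, cast all 4 beams and compare to the given ranges.
  (1.5, 3.5, 300°): beam 1 = 0.5176 ≠ 4.0415 ✗
  (2.5, 3.5, 105°): beam 2 = 4.0415 ≠ 5.0000 ✗
  (3.5, 6.5, 105°): beam 1 = 5.0000 ≠ 4.0415 ✗
  (4.5, 2.5, 255°): beam 1 = 3.0000 ≠ 4.0415 ✗
  (6.5, 2.5, 345°): beam 1 = 3.0000 ≠ 4.0415 ✗
  …
  (5.5, 3.5, 255°): r_1=4.0415, r_2=5.0000, r_3=1.7321, r_4=2.8868 — all match ✓
Only this pose fits every beam.

(x, y, θ) = (5.5, 3.5, 255°)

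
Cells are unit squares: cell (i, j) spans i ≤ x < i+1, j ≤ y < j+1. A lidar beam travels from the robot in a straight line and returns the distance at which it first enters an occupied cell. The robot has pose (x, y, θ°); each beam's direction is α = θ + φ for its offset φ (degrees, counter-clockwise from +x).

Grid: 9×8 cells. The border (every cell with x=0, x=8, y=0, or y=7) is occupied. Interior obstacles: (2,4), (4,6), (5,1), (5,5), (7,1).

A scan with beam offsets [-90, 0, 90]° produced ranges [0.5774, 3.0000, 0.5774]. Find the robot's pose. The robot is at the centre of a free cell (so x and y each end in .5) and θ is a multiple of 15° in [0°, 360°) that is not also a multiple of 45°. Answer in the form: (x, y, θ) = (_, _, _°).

(x, y, θ) = (6.5, 1.5, 60°)

Candidates: 37 free-cell centres × 16 headings = 592 poses. Raycast each; keep the one whose scan matches to 4 dp.
  (5.5, 3.5, 30°): beam 1 = 2.8868 ≠ 0.5774 ✗
  (1.5, 5.5, 60°): beam 1 = 1.0000 ≠ 0.5774 ✗
  (6.5, 5.5, 75°): beam 1 = 1.5529 ≠ 0.5774 ✗
  (4.5, 2.5, 105°): beam 1 = 3.6235 ≠ 0.5774 ✗
  (7.5, 6.5, 300°): beam 1 = 1.7321 ≠ 0.5774 ✗
  …
  (6.5, 1.5, 60°): r_1=0.5774, r_2=3.0000, r_3=0.5774 — all match ✓
No second candidate reproduces the full scan.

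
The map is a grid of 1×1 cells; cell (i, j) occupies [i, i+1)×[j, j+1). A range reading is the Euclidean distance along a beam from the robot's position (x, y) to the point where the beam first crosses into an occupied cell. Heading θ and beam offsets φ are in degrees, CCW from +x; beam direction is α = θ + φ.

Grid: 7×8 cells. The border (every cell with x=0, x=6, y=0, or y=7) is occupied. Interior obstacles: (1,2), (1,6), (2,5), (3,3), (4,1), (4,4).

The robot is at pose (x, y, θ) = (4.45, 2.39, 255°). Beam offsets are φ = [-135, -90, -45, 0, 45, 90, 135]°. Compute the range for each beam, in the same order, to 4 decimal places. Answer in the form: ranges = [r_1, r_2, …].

beam 1: φ=-135°, α=120°
  dir = (cos 120°, sin 120°) = (-0.5000, 0.8660); from cell (4,2)
  next x-line at t=0.9000, next y-line at t=0.7044; Δt_x=2.0000, Δt_y=1.1547
    y: enter (4,3) at t=0.7044
    x: enter (3,3) at t=0.9000 ← occupied
  → r_1 = 0.9000
beam 2: φ=-90°, α=165°
  dir = (cos 165°, sin 165°) = (-0.9659, 0.2588); from cell (4,2)
  next x-line at t=0.4659, next y-line at t=2.3569; Δt_x=1.0353, Δt_y=3.8637
    x: enter (3,2) at t=0.4659
    x: enter (2,2) at t=1.5012
    y: enter (2,3) at t=2.3569
    x: enter (1,3) at t=2.5364
    x: enter (0,3) at t=3.5717 ← occupied
  → r_2 = 3.5717
beam 3: φ=-45°, α=210°
  dir = (cos 210°, sin 210°) = (-0.8660, -0.5000); from cell (4,2)
  next x-line at t=0.5196, next y-line at t=0.7800; Δt_x=1.1547, Δt_y=2.0000
    x: enter (3,2) at t=0.5196
    y: enter (3,1) at t=0.7800
    x: enter (2,1) at t=1.6743
    y: enter (2,0) at t=2.7800 ← occupied
  → r_3 = 2.7800
beam 4: φ=0°, α=255°
  dir = (cos 255°, sin 255°) = (-0.2588, -0.9659); from cell (4,2)
  next x-line at t=1.7387, next y-line at t=0.4038; Δt_x=3.8637, Δt_y=1.0353
    y: enter (4,1) at t=0.4038 ← occupied
  → r_4 = 0.4038
beam 5: φ=45°, α=300°
  dir = (cos 300°, sin 300°) = (0.5000, -0.8660); from cell (4,2)
  next x-line at t=1.1000, next y-line at t=0.4503; Δt_x=2.0000, Δt_y=1.1547
    y: enter (4,1) at t=0.4503 ← occupied
  → r_5 = 0.4503
beam 6: φ=90°, α=345°
  dir = (cos 345°, sin 345°) = (0.9659, -0.2588); from cell (4,2)
  next x-line at t=0.5694, next y-line at t=1.5068; Δt_x=1.0353, Δt_y=3.8637
    x: enter (5,2) at t=0.5694
    y: enter (5,1) at t=1.5068
    x: enter (6,1) at t=1.6047 ← occupied
  → r_6 = 1.6047
beam 7: φ=135°, α=30°
  dir = (cos 30°, sin 30°) = (0.8660, 0.5000); from cell (4,2)
  next x-line at t=0.6351, next y-line at t=1.2200; Δt_x=1.1547, Δt_y=2.0000
    x: enter (5,2) at t=0.6351
    y: enter (5,3) at t=1.2200
    x: enter (6,3) at t=1.7898 ← occupied
  → r_7 = 1.7898

ranges = [0.9000, 3.5717, 2.7800, 0.4038, 0.4503, 1.6047, 1.7898]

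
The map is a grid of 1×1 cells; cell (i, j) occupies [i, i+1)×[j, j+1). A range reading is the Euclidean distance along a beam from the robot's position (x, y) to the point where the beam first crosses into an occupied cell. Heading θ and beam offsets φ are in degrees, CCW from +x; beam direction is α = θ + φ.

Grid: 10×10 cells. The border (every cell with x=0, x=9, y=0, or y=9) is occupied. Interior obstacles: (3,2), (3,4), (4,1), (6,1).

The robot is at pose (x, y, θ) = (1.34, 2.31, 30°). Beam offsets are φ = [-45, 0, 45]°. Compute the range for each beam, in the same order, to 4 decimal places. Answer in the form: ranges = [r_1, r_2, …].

beam 1: φ=-45°, α=345°
  direction (0.9659, -0.2588); cell (1,2); t to first gridline: x 0.6833, y 1.1977 (then +1.0353 / +3.8637)
    (2,2) via x @ 0.6833
    (2,1) via y @ 1.1977
    (3,1) via x @ 1.7186
    (4,1) via x @ 2.7538  # hit
  → r_1 = 2.7538
beam 2: φ=0°, α=30°
  direction (0.8660, 0.5000); cell (1,2); t to first gridline: x 0.7621, y 1.3800 (then +1.1547 / +2.0000)
    (2,2) via x @ 0.7621
    (2,3) via y @ 1.3800
    (3,3) via x @ 1.9168
    (4,3) via x @ 3.0715
    (4,4) via y @ 3.3800
    (5,4) via x @ 4.2262
    (5,5) via y @ 5.3800
    (6,5) via x @ 5.3809
    (7,5) via x @ 6.5356
    (7,6) via y @ 7.3800
    (8,6) via x @ 7.6903
    (9,6) via x @ 8.8450  # hit
  → r_2 = 8.8450
beam 3: φ=45°, α=75°
  direction (0.2588, 0.9659); cell (1,2); t to first gridline: x 2.5500, y 0.7143 (then +3.8637 / +1.0353)
    (1,3) via y @ 0.7143
    (1,4) via y @ 1.7496
    (2,4) via x @ 2.5500
    (2,5) via y @ 2.7849
    (2,6) via y @ 3.8202
    (2,7) via y @ 4.8554
    (2,8) via y @ 5.8907
    (3,8) via x @ 6.4137
    (3,9) via y @ 6.9260  # hit
  → r_3 = 6.9260

ranges = [2.7538, 8.8450, 6.9260]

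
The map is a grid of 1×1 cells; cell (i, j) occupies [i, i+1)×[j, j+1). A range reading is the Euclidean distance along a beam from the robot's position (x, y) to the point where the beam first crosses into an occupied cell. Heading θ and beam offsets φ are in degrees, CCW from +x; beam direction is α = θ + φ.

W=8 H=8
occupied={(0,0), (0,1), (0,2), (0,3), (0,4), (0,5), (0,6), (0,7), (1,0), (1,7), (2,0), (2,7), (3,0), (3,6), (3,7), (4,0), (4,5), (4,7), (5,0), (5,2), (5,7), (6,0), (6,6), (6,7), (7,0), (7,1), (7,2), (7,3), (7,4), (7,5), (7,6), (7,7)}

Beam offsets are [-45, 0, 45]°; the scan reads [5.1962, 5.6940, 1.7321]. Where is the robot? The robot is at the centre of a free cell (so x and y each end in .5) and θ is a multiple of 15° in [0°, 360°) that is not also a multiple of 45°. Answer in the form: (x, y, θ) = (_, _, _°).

(x, y, θ) = (1.5, 5.5, 345°)

Candidates: 32 free-cell centres × 16 headings = 512 poses. Raycast each; keep the one whose scan matches to 4 dp.
  (1.5, 6.5, 120°): beam 1 = 0.5176 ≠ 5.1962 ✗
  (5.5, 4.5, 345°): beam 1 = 3.0000 ≠ 5.1962 ✗
  (2.5, 6.5, 300°): beam 1 = 5.6940 ≠ 5.1962 ✗
  …
  (1.5, 5.5, 345°): r_1=5.1962, r_2=5.6940, r_3=1.7321 — all match ✓
Only this pose fits every beam.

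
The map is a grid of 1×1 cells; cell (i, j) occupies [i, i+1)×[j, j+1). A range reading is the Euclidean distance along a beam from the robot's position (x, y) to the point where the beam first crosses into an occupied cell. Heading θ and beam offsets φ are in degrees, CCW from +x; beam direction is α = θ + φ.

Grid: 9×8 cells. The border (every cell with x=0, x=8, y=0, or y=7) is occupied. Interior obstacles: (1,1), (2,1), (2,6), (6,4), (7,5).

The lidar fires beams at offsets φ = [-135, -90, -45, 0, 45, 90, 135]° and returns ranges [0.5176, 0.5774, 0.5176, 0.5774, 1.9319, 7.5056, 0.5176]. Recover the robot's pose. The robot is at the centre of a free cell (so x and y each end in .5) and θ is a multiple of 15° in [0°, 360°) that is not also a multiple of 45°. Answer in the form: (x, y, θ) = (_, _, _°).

Enumerate (i+0.5, j+0.5, θ) over the 37 free cells and 16 admissible headings. For each, cast all 7 beams and compare to the given ranges.
  (5.5, 2.5, 285°): beam 1 = 5.1962 ≠ 0.5176 ✗
  (5.5, 3.5, 60°): beam 1 = 2.5882 ≠ 0.5176 ✗
  (4.5, 5.5, 150°): beam 1 = 3.6235 ≠ 0.5176 ✗
  …
  (7.5, 6.5, 120°): r_1=0.5176, r_2=0.5774, r_3=0.5176, r_4=0.5774, r_5=1.9319, r_6=7.5056, r_7=0.5176 — all match ✓
No second candidate reproduces the full scan.

(x, y, θ) = (7.5, 6.5, 120°)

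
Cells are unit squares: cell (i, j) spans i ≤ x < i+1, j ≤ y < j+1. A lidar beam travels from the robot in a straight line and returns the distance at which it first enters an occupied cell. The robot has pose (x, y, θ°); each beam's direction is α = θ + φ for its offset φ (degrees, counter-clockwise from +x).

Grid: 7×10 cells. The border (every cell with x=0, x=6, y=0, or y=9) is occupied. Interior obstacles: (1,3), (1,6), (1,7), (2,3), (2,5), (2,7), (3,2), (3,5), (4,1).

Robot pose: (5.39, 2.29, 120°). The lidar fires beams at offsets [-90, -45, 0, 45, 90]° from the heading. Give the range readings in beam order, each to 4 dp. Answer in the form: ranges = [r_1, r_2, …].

beam 1: φ=-90°, α=30°
  cosα=0.8660 sinα=0.5000 | (5,2) | tMaxX 0.7044 tMaxY 1.4200 | tΔX 1.1547 tΔY 2.0000
    t=0.7044 [x] (6,2) — stop
  → r_1 = 0.7044
beam 2: φ=-45°, α=75°
  cosα=0.2588 sinα=0.9659 | (5,2) | tMaxX 2.3569 tMaxY 0.7350 | tΔX 3.8637 tΔY 1.0353
    t=0.7350 [y] (5,3)
    t=1.7703 [y] (5,4)
    t=2.3569 [x] (6,4) — stop
  → r_2 = 2.3569
beam 3: φ=0°, α=120°
  cosα=-0.5000 sinα=0.8660 | (5,2) | tMaxX 0.7800 tMaxY 0.8198 | tΔX 2.0000 tΔY 1.1547
    t=0.7800 [x] (4,2)
    t=0.8198 [y] (4,3)
    t=1.9745 [y] (4,4)
    t=2.7800 [x] (3,4)
    t=3.1292 [y] (3,5) — stop
  → r_3 = 3.1292
beam 4: φ=45°, α=165°
  cosα=-0.9659 sinα=0.2588 | (5,2) | tMaxX 0.4038 tMaxY 2.7432 | tΔX 1.0353 tΔY 3.8637
    t=0.4038 [x] (4,2)
    t=1.4390 [x] (3,2) — stop
  → r_4 = 1.4390
beam 5: φ=90°, α=210°
  cosα=-0.8660 sinα=-0.5000 | (5,2) | tMaxX 0.4503 tMaxY 0.5800 | tΔX 1.1547 tΔY 2.0000
    t=0.4503 [x] (4,2)
    t=0.5800 [y] (4,1) — stop
  → r_5 = 0.5800

ranges = [0.7044, 2.3569, 3.1292, 1.4390, 0.5800]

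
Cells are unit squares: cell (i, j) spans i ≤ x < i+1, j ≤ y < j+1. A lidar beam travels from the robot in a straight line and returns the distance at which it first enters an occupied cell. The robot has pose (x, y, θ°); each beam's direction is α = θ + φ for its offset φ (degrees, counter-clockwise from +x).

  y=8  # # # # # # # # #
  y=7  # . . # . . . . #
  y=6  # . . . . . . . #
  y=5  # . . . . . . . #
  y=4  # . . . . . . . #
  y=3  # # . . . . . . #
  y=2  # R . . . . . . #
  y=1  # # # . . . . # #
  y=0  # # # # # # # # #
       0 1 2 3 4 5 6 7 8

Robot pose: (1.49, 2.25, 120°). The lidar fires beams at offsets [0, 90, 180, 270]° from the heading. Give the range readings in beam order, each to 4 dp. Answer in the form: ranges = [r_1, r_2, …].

beam 1: φ=0°, α=120°
  cosα=-0.5000 sinα=0.8660 | (1,2) | tMaxX 0.9800 tMaxY 0.8660 | tΔX 2.0000 tΔY 1.1547
    t=0.8660 [y] (1,3) — stop
  → r_1 = 0.8660
beam 2: φ=90°, α=210°
  cosα=-0.8660 sinα=-0.5000 | (1,2) | tMaxX 0.5658 tMaxY 0.5000 | tΔX 1.1547 tΔY 2.0000
    t=0.5000 [y] (1,1) — stop
  → r_2 = 0.5000
beam 3: φ=180°, α=300°
  cosα=0.5000 sinα=-0.8660 | (1,2) | tMaxX 1.0200 tMaxY 0.2887 | tΔX 2.0000 tΔY 1.1547
    t=0.2887 [y] (1,1) — stop
  → r_3 = 0.2887
beam 4: φ=270°, α=30°
  cosα=0.8660 sinα=0.5000 | (1,2) | tMaxX 0.5889 tMaxY 1.5000 | tΔX 1.1547 tΔY 2.0000
    t=0.5889 [x] (2,2)
    t=1.5000 [y] (2,3)
    t=1.7436 [x] (3,3)
    t=2.8983 [x] (4,3)
    t=3.5000 [y] (4,4)
    t=4.0530 [x] (5,4)
    t=5.2077 [x] (6,4)
    t=5.5000 [y] (6,5)
    t=6.3624 [x] (7,5)
    t=7.5000 [y] (7,6)
    t=7.5171 [x] (8,6) — stop
  → r_4 = 7.5171

ranges = [0.8660, 0.5000, 0.2887, 7.5171]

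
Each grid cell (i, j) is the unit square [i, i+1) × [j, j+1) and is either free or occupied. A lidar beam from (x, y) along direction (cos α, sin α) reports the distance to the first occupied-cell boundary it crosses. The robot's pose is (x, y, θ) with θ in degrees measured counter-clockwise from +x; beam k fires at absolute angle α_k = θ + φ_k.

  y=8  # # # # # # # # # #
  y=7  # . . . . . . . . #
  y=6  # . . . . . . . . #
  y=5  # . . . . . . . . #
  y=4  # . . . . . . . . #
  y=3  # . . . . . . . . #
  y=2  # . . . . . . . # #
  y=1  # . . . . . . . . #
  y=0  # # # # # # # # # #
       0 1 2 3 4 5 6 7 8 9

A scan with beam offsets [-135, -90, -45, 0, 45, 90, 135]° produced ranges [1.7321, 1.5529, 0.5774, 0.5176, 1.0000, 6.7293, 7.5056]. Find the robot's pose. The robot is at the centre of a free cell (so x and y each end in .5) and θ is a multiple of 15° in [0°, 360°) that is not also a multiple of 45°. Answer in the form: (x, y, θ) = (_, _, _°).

Candidates: 55 free-cell centres × 16 headings = 880 poses. Raycast each; keep the one whose scan matches to 4 dp.
  (8.5, 3.5, 195°): beam 1 = 1.0000 ≠ 1.7321 ✗
  (6.5, 6.5, 30°): beam 1 = 5.6940 ≠ 1.7321 ✗
  (1.5, 7.5, 165°): beam 1 = 1.0000 ≠ 1.7321 ✗
  (7.5, 1.5, 15°): beam 1 = 0.5774 ≠ 1.7321 ✗
  …
  (7.5, 7.5, 105°): r_1=1.7321, r_2=1.5529, r_3=0.5774, r_4=0.5176, r_5=1.0000, r_6=6.7293, r_7=7.5056 — all match ✓
No second candidate reproduces the full scan.

(x, y, θ) = (7.5, 7.5, 105°)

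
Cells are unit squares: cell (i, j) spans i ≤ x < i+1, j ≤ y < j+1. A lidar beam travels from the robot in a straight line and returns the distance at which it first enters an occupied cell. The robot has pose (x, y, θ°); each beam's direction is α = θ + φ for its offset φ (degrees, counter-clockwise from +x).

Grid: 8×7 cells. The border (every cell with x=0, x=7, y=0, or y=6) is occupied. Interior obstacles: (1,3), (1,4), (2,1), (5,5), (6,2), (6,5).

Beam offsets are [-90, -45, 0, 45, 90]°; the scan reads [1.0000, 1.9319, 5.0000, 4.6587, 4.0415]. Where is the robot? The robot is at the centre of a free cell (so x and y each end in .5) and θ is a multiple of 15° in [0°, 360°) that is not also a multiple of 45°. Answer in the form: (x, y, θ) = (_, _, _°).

(x, y, θ) = (3.5, 5.5, 240°)

Candidates: 24 free-cell centres × 16 headings = 384 poses. Raycast each; keep the one whose scan matches to 4 dp.
  (4.5, 3.5, 15°): beam 1 = 2.5882 ≠ 1.0000 ✗
  (2.5, 2.5, 105°): beam 1 = 4.6587 ≠ 1.0000 ✗
  (6.5, 1.5, 210°): beam 1 = 0.5774 ≠ 1.0000 ✗
  …
  (3.5, 5.5, 240°): r_1=1.0000, r_2=1.9319, r_3=5.0000, r_4=4.6587, r_5=4.0415 — all match ✓
Only this pose fits every beam.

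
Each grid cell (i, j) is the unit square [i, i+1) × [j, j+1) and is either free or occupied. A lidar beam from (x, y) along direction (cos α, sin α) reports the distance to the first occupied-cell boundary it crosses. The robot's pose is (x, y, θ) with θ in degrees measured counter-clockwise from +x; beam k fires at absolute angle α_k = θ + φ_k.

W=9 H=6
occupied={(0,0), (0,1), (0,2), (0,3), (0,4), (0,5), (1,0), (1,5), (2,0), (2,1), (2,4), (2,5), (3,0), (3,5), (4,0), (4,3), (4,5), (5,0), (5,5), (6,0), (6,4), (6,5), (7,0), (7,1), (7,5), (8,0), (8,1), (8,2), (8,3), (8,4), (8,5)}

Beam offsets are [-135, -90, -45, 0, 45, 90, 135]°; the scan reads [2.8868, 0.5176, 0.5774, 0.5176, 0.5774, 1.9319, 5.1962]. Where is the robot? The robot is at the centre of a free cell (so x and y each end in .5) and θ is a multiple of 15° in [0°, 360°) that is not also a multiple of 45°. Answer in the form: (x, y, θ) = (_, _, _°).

The pose lattice has 23·16 = 368 candidates. Test each by forward raycasting.
  (7.5, 4.5, 120°): beam 1 = 0.5176 ≠ 2.8868 ✗
  (1.5, 1.5, 120°): beam 1 = 0.5176 ≠ 2.8868 ✗
  (6.5, 1.5, 105°): beam 1 = 0.5774 ≠ 2.8868 ✗
  (5.5, 2.5, 15°): beam 1 = 1.7321 ≠ 2.8868 ✗
  …
  (3.5, 1.5, 255°): r_1=2.8868, r_2=0.5176, r_3=0.5774, r_4=0.5176, r_5=0.5774, r_6=1.9319, r_7=5.1962 — all match ✓
Unique over the lattice → pose = (3.5, 1.5, 255°).

(x, y, θ) = (3.5, 1.5, 255°)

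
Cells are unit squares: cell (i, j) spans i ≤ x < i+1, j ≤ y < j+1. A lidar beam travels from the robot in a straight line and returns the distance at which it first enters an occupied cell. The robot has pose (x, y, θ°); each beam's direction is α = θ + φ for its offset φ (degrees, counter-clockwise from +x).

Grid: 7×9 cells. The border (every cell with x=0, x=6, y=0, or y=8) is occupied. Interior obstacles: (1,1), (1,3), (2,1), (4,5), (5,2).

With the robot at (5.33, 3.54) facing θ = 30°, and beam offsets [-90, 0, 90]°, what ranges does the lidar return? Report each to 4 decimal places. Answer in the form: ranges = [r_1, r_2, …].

ranges = [0.6235, 0.7736, 1.6859]

beam 1: φ=-90°, α=300°
  cosα=0.5000 sinα=-0.8660 | (5,3) | tMaxX 1.3400 tMaxY 0.6235 | tΔX 2.0000 tΔY 1.1547
    t=0.6235 [y] (5,2) — stop
  → r_1 = 0.6235
beam 2: φ=0°, α=30°
  cosα=0.8660 sinα=0.5000 | (5,3) | tMaxX 0.7736 tMaxY 0.9200 | tΔX 1.1547 tΔY 2.0000
    t=0.7736 [x] (6,3) — stop
  → r_2 = 0.7736
beam 3: φ=90°, α=120°
  cosα=-0.5000 sinα=0.8660 | (5,3) | tMaxX 0.6600 tMaxY 0.5312 | tΔX 2.0000 tΔY 1.1547
    t=0.5312 [y] (5,4)
    t=0.6600 [x] (4,4)
    t=1.6859 [y] (4,5) — stop
  → r_3 = 1.6859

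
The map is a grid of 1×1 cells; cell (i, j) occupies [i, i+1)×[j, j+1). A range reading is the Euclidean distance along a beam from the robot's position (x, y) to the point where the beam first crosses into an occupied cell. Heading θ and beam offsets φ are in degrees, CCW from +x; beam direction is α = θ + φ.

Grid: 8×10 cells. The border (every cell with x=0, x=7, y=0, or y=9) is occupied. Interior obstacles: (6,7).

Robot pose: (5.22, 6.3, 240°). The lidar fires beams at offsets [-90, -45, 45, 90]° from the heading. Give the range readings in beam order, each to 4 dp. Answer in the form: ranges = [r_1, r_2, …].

beam 1: φ=-90°, α=150°
  dir = (cos 150°, sin 150°) = (-0.8660, 0.5000); from cell (5,6)
  next x-line at t=0.2540, next y-line at t=1.4000; Δt_x=1.1547, Δt_y=2.0000
    x: enter (4,6) at t=0.2540
    y: enter (4,7) at t=1.4000
    x: enter (3,7) at t=1.4087
    x: enter (2,7) at t=2.5634
    y: enter (2,8) at t=3.4000
    x: enter (1,8) at t=3.7181
    x: enter (0,8) at t=4.8728 ← occupied
  → r_1 = 4.8728
beam 2: φ=-45°, α=195°
  dir = (cos 195°, sin 195°) = (-0.9659, -0.2588); from cell (5,6)
  next x-line at t=0.2278, next y-line at t=1.1591; Δt_x=1.0353, Δt_y=3.8637
    x: enter (4,6) at t=0.2278
    y: enter (4,5) at t=1.1591
    x: enter (3,5) at t=1.2630
    x: enter (2,5) at t=2.2983
    x: enter (1,5) at t=3.3336
    x: enter (0,5) at t=4.3689 ← occupied
  → r_2 = 4.3689
beam 3: φ=45°, α=285°
  dir = (cos 285°, sin 285°) = (0.2588, -0.9659); from cell (5,6)
  next x-line at t=3.0137, next y-line at t=0.3106; Δt_x=3.8637, Δt_y=1.0353
    y: enter (5,5) at t=0.3106
    y: enter (5,4) at t=1.3459
    y: enter (5,3) at t=2.3811
    x: enter (6,3) at t=3.0137
    y: enter (6,2) at t=3.4164
    y: enter (6,1) at t=4.4517
    y: enter (6,0) at t=5.4870 ← occupied
  → r_3 = 5.4870
beam 4: φ=90°, α=330°
  dir = (cos 330°, sin 330°) = (0.8660, -0.5000); from cell (5,6)
  next x-line at t=0.9007, next y-line at t=0.6000; Δt_x=1.1547, Δt_y=2.0000
    y: enter (5,5) at t=0.6000
    x: enter (6,5) at t=0.9007
    x: enter (7,5) at t=2.0554 ← occupied
  → r_4 = 2.0554

ranges = [4.8728, 4.3689, 5.4870, 2.0554]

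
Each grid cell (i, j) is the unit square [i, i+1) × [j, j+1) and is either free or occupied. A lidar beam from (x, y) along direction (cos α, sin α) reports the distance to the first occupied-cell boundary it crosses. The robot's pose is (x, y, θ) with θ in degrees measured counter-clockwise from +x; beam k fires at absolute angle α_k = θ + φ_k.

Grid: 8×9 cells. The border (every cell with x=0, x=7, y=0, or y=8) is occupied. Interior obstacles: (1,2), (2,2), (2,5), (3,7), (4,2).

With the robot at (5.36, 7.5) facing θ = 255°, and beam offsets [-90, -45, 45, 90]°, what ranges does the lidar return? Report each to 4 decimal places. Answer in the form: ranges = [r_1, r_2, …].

beam 1: φ=-90°, α=165°
  d=(-0.9659,0.2588)  start (5,7)  tX=0.3727 tY=1.9319  stride 1/|dx|=1.0353 1/|dy|=3.8637
    cross x-line → (4,7), t=0.3727
    cross x-line → (3,7), t=1.4080 (wall)
  → r_1 = 1.4080
beam 2: φ=-45°, α=210°
  d=(-0.8660,-0.5000)  start (5,7)  tX=0.4157 tY=1.0000  stride 1/|dx|=1.1547 1/|dy|=2.0000
    cross x-line → (4,7), t=0.4157
    cross y-line → (4,6), t=1.0000
    cross x-line → (3,6), t=1.5704
    cross x-line → (2,6), t=2.7251
    cross y-line → (2,5), t=3.0000 (wall)
  → r_2 = 3.0000
beam 3: φ=45°, α=300°
  d=(0.5000,-0.8660)  start (5,7)  tX=1.2800 tY=0.5774  stride 1/|dx|=2.0000 1/|dy|=1.1547
    cross y-line → (5,6), t=0.5774
    cross x-line → (6,6), t=1.2800
    cross y-line → (6,5), t=1.7321
    cross y-line → (6,4), t=2.8868
    cross x-line → (7,4), t=3.2800 (wall)
  → r_3 = 3.2800
beam 4: φ=90°, α=345°
  d=(0.9659,-0.2588)  start (5,7)  tX=0.6626 tY=1.9319  stride 1/|dx|=1.0353 1/|dy|=3.8637
    cross x-line → (6,7), t=0.6626
    cross x-line → (7,7), t=1.6979 (wall)
  → r_4 = 1.6979

ranges = [1.4080, 3.0000, 3.2800, 1.6979]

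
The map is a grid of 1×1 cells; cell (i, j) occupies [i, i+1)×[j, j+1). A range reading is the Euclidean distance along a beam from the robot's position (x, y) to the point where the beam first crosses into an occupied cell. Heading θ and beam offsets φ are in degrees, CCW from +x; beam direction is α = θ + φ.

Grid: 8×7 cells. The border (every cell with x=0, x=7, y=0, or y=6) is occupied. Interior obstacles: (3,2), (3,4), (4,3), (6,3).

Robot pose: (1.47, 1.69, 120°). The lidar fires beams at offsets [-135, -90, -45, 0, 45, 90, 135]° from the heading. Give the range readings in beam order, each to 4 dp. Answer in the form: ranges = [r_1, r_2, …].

ranges = [2.6660, 1.7667, 4.4620, 0.9400, 0.4866, 0.5427, 0.7143]

beam 1: φ=-135°, α=345°
  cosα=0.9659 sinα=-0.2588 | (1,1) | tMaxX 0.5487 tMaxY 2.6660 | tΔX 1.0353 tΔY 3.8637
    t=0.5487 [x] (2,1)
    t=1.5840 [x] (3,1)
    t=2.6192 [x] (4,1)
    t=2.6660 [y] (4,0) — stop
  → r_1 = 2.6660
beam 2: φ=-90°, α=30°
  cosα=0.8660 sinα=0.5000 | (1,1) | tMaxX 0.6120 tMaxY 0.6200 | tΔX 1.1547 tΔY 2.0000
    t=0.6120 [x] (2,1)
    t=0.6200 [y] (2,2)
    t=1.7667 [x] (3,2) — stop
  → r_2 = 1.7667
beam 3: φ=-45°, α=75°
  cosα=0.2588 sinα=0.9659 | (1,1) | tMaxX 2.0478 tMaxY 0.3209 | tΔX 3.8637 tΔY 1.0353
    t=0.3209 [y] (1,2)
    t=1.3562 [y] (1,3)
    t=2.0478 [x] (2,3)
    t=2.3915 [y] (2,4)
    t=3.4268 [y] (2,5)
    t=4.4620 [y] (2,6) — stop
  → r_3 = 4.4620
beam 4: φ=0°, α=120°
  cosα=-0.5000 sinα=0.8660 | (1,1) | tMaxX 0.9400 tMaxY 0.3580 | tΔX 2.0000 tΔY 1.1547
    t=0.3580 [y] (1,2)
    t=0.9400 [x] (0,2) — stop
  → r_4 = 0.9400
beam 5: φ=45°, α=165°
  cosα=-0.9659 sinα=0.2588 | (1,1) | tMaxX 0.4866 tMaxY 1.1977 | tΔX 1.0353 tΔY 3.8637
    t=0.4866 [x] (0,1) — stop
  → r_5 = 0.4866
beam 6: φ=90°, α=210°
  cosα=-0.8660 sinα=-0.5000 | (1,1) | tMaxX 0.5427 tMaxY 1.3800 | tΔX 1.1547 tΔY 2.0000
    t=0.5427 [x] (0,1) — stop
  → r_6 = 0.5427
beam 7: φ=135°, α=255°
  cosα=-0.2588 sinα=-0.9659 | (1,1) | tMaxX 1.8159 tMaxY 0.7143 | tΔX 3.8637 tΔY 1.0353
    t=0.7143 [y] (1,0) — stop
  → r_7 = 0.7143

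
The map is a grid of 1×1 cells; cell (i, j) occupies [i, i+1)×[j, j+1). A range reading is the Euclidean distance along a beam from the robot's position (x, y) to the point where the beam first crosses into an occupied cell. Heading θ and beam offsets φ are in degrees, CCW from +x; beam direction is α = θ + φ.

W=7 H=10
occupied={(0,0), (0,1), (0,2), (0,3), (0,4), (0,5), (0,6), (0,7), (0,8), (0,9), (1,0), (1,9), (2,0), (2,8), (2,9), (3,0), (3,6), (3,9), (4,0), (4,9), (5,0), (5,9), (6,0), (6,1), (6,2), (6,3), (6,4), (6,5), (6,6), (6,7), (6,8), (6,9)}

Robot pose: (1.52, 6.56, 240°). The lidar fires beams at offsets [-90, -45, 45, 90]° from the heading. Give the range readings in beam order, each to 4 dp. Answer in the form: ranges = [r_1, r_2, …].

ranges = [0.6004, 0.5383, 5.7561, 5.1731]

beam 1: φ=-90°, α=150°
  cosα=-0.8660 sinα=0.5000 | (1,6) | tMaxX 0.6004 tMaxY 0.8800 | tΔX 1.1547 tΔY 2.0000
    t=0.6004 [x] (0,6) — stop
  → r_1 = 0.6004
beam 2: φ=-45°, α=195°
  cosα=-0.9659 sinα=-0.2588 | (1,6) | tMaxX 0.5383 tMaxY 2.1637 | tΔX 1.0353 tΔY 3.8637
    t=0.5383 [x] (0,6) — stop
  → r_2 = 0.5383
beam 3: φ=45°, α=285°
  cosα=0.2588 sinα=-0.9659 | (1,6) | tMaxX 1.8546 tMaxY 0.5798 | tΔX 3.8637 tΔY 1.0353
    t=0.5798 [y] (1,5)
    t=1.6150 [y] (1,4)
    t=1.8546 [x] (2,4)
    t=2.6503 [y] (2,3)
    t=3.6856 [y] (2,2)
    t=4.7209 [y] (2,1)
    t=5.7183 [x] (3,1)
    t=5.7561 [y] (3,0) — stop
  → r_3 = 5.7561
beam 4: φ=90°, α=330°
  cosα=0.8660 sinα=-0.5000 | (1,6) | tMaxX 0.5543 tMaxY 1.1200 | tΔX 1.1547 tΔY 2.0000
    t=0.5543 [x] (2,6)
    t=1.1200 [y] (2,5)
    t=1.7090 [x] (3,5)
    t=2.8637 [x] (4,5)
    t=3.1200 [y] (4,4)
    t=4.0184 [x] (5,4)
    t=5.1200 [y] (5,3)
    t=5.1731 [x] (6,3) — stop
  → r_4 = 5.1731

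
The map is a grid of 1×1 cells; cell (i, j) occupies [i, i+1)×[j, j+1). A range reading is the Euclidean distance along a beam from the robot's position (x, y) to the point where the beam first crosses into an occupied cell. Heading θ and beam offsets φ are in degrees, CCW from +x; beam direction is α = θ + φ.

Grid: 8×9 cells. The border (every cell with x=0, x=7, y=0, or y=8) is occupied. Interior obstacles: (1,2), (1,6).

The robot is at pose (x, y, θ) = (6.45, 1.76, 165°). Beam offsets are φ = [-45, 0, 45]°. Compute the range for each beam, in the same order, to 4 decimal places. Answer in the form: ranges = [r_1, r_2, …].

beam 1: φ=-45°, α=120°
  direction (-0.5000, 0.8660); cell (6,1); t to first gridline: x 0.9000, y 0.2771 (then +2.0000 / +1.1547)
    (6,2) via y @ 0.2771
    (5,2) via x @ 0.9000
    (5,3) via y @ 1.4318
    (5,4) via y @ 2.5865
    (4,4) via x @ 2.9000
    (4,5) via y @ 3.7412
    (4,6) via y @ 4.8959
    (3,6) via x @ 4.9000
    (3,7) via y @ 6.0506
    (2,7) via x @ 6.9000
    (2,8) via y @ 7.2053  # hit
  → r_1 = 7.2053
beam 2: φ=0°, α=165°
  direction (-0.9659, 0.2588); cell (6,1); t to first gridline: x 0.4659, y 0.9273 (then +1.0353 / +3.8637)
    (5,1) via x @ 0.4659
    (5,2) via y @ 0.9273
    (4,2) via x @ 1.5012
    (3,2) via x @ 2.5364
    (2,2) via x @ 3.5717
    (1,2) via x @ 4.6070  # hit
  → r_2 = 4.6070
beam 3: φ=45°, α=210°
  direction (-0.8660, -0.5000); cell (6,1); t to first gridline: x 0.5196, y 1.5200 (then +1.1547 / +2.0000)
    (5,1) via x @ 0.5196
    (5,0) via y @ 1.5200  # hit
  → r_3 = 1.5200

ranges = [7.2053, 4.6070, 1.5200]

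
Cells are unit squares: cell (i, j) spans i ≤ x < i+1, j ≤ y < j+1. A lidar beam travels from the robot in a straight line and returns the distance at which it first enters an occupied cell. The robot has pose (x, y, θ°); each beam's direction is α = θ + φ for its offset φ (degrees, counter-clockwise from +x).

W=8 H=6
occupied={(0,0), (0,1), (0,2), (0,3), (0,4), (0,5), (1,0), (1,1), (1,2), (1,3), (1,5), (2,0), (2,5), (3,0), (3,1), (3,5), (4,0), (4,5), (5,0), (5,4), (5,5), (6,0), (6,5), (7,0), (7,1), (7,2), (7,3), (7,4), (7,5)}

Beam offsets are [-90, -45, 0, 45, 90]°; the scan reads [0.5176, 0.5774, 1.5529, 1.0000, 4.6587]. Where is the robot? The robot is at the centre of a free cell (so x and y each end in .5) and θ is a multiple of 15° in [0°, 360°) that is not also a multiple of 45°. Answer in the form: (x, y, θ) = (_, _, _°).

(x, y, θ) = (2.5, 2.5, 255°)

Candidates: 19 free-cell centres × 16 headings = 304 poses. Raycast each; keep the one whose scan matches to 4 dp.
  (3.5, 2.5, 150°): beam 1 = 2.8868 ≠ 0.5176 ✗
  (3.5, 4.5, 240°): beam 1 = 1.0000 ≠ 0.5176 ✗
  (3.5, 2.5, 195°): beam 1 = 2.5882 ≠ 0.5176 ✗
  (4.5, 3.5, 345°): beam 1 = 1.9319 ≠ 0.5176 ✗
  (6.5, 1.5, 120°): beam 1 = 0.5774 ≠ 0.5176 ✗
  …
  (2.5, 2.5, 255°): r_1=0.5176, r_2=0.5774, r_3=1.5529, r_4=1.0000, r_5=4.6587 — all match ✓
Only this pose fits every beam.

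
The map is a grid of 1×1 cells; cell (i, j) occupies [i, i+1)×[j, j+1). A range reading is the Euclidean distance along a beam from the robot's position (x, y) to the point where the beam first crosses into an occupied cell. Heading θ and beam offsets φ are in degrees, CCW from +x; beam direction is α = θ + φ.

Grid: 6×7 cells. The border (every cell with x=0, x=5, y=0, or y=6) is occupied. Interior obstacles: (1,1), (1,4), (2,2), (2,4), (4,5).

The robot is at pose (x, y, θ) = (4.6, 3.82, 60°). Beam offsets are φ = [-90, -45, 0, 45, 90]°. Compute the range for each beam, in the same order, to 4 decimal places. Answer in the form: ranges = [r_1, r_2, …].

ranges = [0.4619, 0.4141, 0.8000, 1.2216, 1.8475]

beam 1: φ=-90°, α=330°
  dir = (cos 330°, sin 330°) = (0.8660, -0.5000); from cell (4,3)
  next x-line at t=0.4619, next y-line at t=1.6400; Δt_x=1.1547, Δt_y=2.0000
    x: enter (5,3) at t=0.4619 ← occupied
  → r_1 = 0.4619
beam 2: φ=-45°, α=15°
  dir = (cos 15°, sin 15°) = (0.9659, 0.2588); from cell (4,3)
  next x-line at t=0.4141, next y-line at t=0.6955; Δt_x=1.0353, Δt_y=3.8637
    x: enter (5,3) at t=0.4141 ← occupied
  → r_2 = 0.4141
beam 3: φ=0°, α=60°
  dir = (cos 60°, sin 60°) = (0.5000, 0.8660); from cell (4,3)
  next x-line at t=0.8000, next y-line at t=0.2078; Δt_x=2.0000, Δt_y=1.1547
    y: enter (4,4) at t=0.2078
    x: enter (5,4) at t=0.8000 ← occupied
  → r_3 = 0.8000
beam 4: φ=45°, α=105°
  dir = (cos 105°, sin 105°) = (-0.2588, 0.9659); from cell (4,3)
  next x-line at t=2.3182, next y-line at t=0.1863; Δt_x=3.8637, Δt_y=1.0353
    y: enter (4,4) at t=0.1863
    y: enter (4,5) at t=1.2216 ← occupied
  → r_4 = 1.2216
beam 5: φ=90°, α=150°
  dir = (cos 150°, sin 150°) = (-0.8660, 0.5000); from cell (4,3)
  next x-line at t=0.6928, next y-line at t=0.3600; Δt_x=1.1547, Δt_y=2.0000
    y: enter (4,4) at t=0.3600
    x: enter (3,4) at t=0.6928
    x: enter (2,4) at t=1.8475 ← occupied
  → r_5 = 1.8475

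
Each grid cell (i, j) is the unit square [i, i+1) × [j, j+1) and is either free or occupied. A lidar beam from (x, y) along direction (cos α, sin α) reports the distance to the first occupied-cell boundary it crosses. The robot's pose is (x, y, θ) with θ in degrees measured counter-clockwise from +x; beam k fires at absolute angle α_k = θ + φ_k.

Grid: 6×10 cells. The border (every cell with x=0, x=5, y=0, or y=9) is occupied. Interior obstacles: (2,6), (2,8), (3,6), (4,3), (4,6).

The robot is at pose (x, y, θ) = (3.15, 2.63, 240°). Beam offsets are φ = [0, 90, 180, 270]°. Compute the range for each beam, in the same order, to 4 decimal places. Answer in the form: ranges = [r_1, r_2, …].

beam 1: φ=0°, α=240°
  dir = (cos 240°, sin 240°) = (-0.5000, -0.8660); from cell (3,2)
  next x-line at t=0.3000, next y-line at t=0.7275; Δt_x=2.0000, Δt_y=1.1547
    x: enter (2,2) at t=0.3000
    y: enter (2,1) at t=0.7275
    y: enter (2,0) at t=1.8822 ← occupied
  → r_1 = 1.8822
beam 2: φ=90°, α=330°
  dir = (cos 330°, sin 330°) = (0.8660, -0.5000); from cell (3,2)
  next x-line at t=0.9815, next y-line at t=1.2600; Δt_x=1.1547, Δt_y=2.0000
    x: enter (4,2) at t=0.9815
    y: enter (4,1) at t=1.2600
    x: enter (5,1) at t=2.1362 ← occupied
  → r_2 = 2.1362
beam 3: φ=180°, α=60°
  dir = (cos 60°, sin 60°) = (0.5000, 0.8660); from cell (3,2)
  next x-line at t=1.7000, next y-line at t=0.4272; Δt_x=2.0000, Δt_y=1.1547
    y: enter (3,3) at t=0.4272
    y: enter (3,4) at t=1.5819
    x: enter (4,4) at t=1.7000
    y: enter (4,5) at t=2.7366
    x: enter (5,5) at t=3.7000 ← occupied
  → r_3 = 3.7000
beam 4: φ=270°, α=150°
  dir = (cos 150°, sin 150°) = (-0.8660, 0.5000); from cell (3,2)
  next x-line at t=0.1732, next y-line at t=0.7400; Δt_x=1.1547, Δt_y=2.0000
    x: enter (2,2) at t=0.1732
    y: enter (2,3) at t=0.7400
    x: enter (1,3) at t=1.3279
    x: enter (0,3) at t=2.4826 ← occupied
  → r_4 = 2.4826

ranges = [1.8822, 2.1362, 3.7000, 2.4826]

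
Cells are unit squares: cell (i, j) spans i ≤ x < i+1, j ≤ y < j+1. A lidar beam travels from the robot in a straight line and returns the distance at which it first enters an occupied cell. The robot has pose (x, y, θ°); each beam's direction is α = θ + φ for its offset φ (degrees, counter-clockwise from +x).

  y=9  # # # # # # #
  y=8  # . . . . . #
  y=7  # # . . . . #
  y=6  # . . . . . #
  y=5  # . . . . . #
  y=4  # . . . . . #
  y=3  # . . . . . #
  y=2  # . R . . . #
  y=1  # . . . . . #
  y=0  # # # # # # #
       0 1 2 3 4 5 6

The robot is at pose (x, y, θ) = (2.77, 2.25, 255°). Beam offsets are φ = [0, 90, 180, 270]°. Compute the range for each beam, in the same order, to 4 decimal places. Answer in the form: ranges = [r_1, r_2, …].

beam 1: φ=0°, α=255°
  direction (-0.2588, -0.9659); cell (2,2); t to first gridline: x 2.9751, y 0.2588 (then +3.8637 / +1.0353)
    (2,1) via y @ 0.2588
    (2,0) via y @ 1.2941  # hit
  → r_1 = 1.2941
beam 2: φ=90°, α=345°
  direction (0.9659, -0.2588); cell (2,2); t to first gridline: x 0.2381, y 0.9659 (then +1.0353 / +3.8637)
    (3,2) via x @ 0.2381
    (3,1) via y @ 0.9659
    (4,1) via x @ 1.2734
    (5,1) via x @ 2.3087
    (6,1) via x @ 3.3439  # hit
  → r_2 = 3.3439
beam 3: φ=180°, α=75°
  direction (0.2588, 0.9659); cell (2,2); t to first gridline: x 0.8887, y 0.7765 (then +3.8637 / +1.0353)
    (2,3) via y @ 0.7765
    (3,3) via x @ 0.8887
    (3,4) via y @ 1.8117
    (3,5) via y @ 2.8470
    (3,6) via y @ 3.8823
    (4,6) via x @ 4.7524
    (4,7) via y @ 4.9176
    (4,8) via y @ 5.9528
    (4,9) via y @ 6.9881  # hit
  → r_3 = 6.9881
beam 4: φ=270°, α=165°
  direction (-0.9659, 0.2588); cell (2,2); t to first gridline: x 0.7972, y 2.8978 (then +1.0353 / +3.8637)
    (1,2) via x @ 0.7972
    (0,2) via x @ 1.8324  # hit
  → r_4 = 1.8324

ranges = [1.2941, 3.3439, 6.9881, 1.8324]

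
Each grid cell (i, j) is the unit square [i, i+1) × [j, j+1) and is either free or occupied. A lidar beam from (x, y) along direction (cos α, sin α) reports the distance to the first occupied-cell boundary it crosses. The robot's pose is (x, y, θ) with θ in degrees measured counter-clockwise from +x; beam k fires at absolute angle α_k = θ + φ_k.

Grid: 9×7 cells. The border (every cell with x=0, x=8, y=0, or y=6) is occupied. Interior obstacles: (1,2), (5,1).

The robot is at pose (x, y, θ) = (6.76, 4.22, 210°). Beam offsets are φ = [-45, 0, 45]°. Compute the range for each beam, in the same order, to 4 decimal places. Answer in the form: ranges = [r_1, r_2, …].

beam 1: φ=-45°, α=165°
  dir = (cos 165°, sin 165°) = (-0.9659, 0.2588); from cell (6,4)
  next x-line at t=0.7868, next y-line at t=3.0137; Δt_x=1.0353, Δt_y=3.8637
    x: enter (5,4) at t=0.7868
    x: enter (4,4) at t=1.8221
    x: enter (3,4) at t=2.8574
    y: enter (3,5) at t=3.0137
    x: enter (2,5) at t=3.8926
    x: enter (1,5) at t=4.9279
    x: enter (0,5) at t=5.9632 ← occupied
  → r_1 = 5.9632
beam 2: φ=0°, α=210°
  dir = (cos 210°, sin 210°) = (-0.8660, -0.5000); from cell (6,4)
  next x-line at t=0.8776, next y-line at t=0.4400; Δt_x=1.1547, Δt_y=2.0000
    y: enter (6,3) at t=0.4400
    x: enter (5,3) at t=0.8776
    x: enter (4,3) at t=2.0323
    y: enter (4,2) at t=2.4400
    x: enter (3,2) at t=3.1870
    x: enter (2,2) at t=4.3417
    y: enter (2,1) at t=4.4400
    x: enter (1,1) at t=5.4964
    y: enter (1,0) at t=6.4400 ← occupied
  → r_2 = 6.4400
beam 3: φ=45°, α=255°
  dir = (cos 255°, sin 255°) = (-0.2588, -0.9659); from cell (6,4)
  next x-line at t=2.9364, next y-line at t=0.2278; Δt_x=3.8637, Δt_y=1.0353
    y: enter (6,3) at t=0.2278
    y: enter (6,2) at t=1.2630
    y: enter (6,1) at t=2.2983
    x: enter (5,1) at t=2.9364 ← occupied
  → r_3 = 2.9364

ranges = [5.9632, 6.4400, 2.9364]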